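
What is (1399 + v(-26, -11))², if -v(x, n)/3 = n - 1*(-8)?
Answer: 1982464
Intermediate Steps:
v(x, n) = -24 - 3*n (v(x, n) = -3*(n - 1*(-8)) = -3*(n + 8) = -3*(8 + n) = -24 - 3*n)
(1399 + v(-26, -11))² = (1399 + (-24 - 3*(-11)))² = (1399 + (-24 + 33))² = (1399 + 9)² = 1408² = 1982464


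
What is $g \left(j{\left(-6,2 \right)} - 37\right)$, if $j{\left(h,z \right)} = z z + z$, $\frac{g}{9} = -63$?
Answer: $17577$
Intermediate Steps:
$g = -567$ ($g = 9 \left(-63\right) = -567$)
$j{\left(h,z \right)} = z + z^{2}$ ($j{\left(h,z \right)} = z^{2} + z = z + z^{2}$)
$g \left(j{\left(-6,2 \right)} - 37\right) = - 567 \left(2 \left(1 + 2\right) - 37\right) = - 567 \left(2 \cdot 3 - 37\right) = - 567 \left(6 - 37\right) = \left(-567\right) \left(-31\right) = 17577$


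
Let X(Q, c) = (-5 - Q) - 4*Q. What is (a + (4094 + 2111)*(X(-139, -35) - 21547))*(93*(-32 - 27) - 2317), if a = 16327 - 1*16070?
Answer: 1009973608112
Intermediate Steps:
a = 257 (a = 16327 - 16070 = 257)
X(Q, c) = -5 - 5*Q
(a + (4094 + 2111)*(X(-139, -35) - 21547))*(93*(-32 - 27) - 2317) = (257 + (4094 + 2111)*((-5 - 5*(-139)) - 21547))*(93*(-32 - 27) - 2317) = (257 + 6205*((-5 + 695) - 21547))*(93*(-59) - 2317) = (257 + 6205*(690 - 21547))*(-5487 - 2317) = (257 + 6205*(-20857))*(-7804) = (257 - 129417685)*(-7804) = -129417428*(-7804) = 1009973608112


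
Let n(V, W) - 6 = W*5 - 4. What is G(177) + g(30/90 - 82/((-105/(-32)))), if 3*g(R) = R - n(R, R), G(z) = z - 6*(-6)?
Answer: 25747/105 ≈ 245.21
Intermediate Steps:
n(V, W) = 2 + 5*W (n(V, W) = 6 + (W*5 - 4) = 6 + (5*W - 4) = 6 + (-4 + 5*W) = 2 + 5*W)
G(z) = 36 + z (G(z) = z + 36 = 36 + z)
g(R) = -⅔ - 4*R/3 (g(R) = (R - (2 + 5*R))/3 = (R + (-2 - 5*R))/3 = (-2 - 4*R)/3 = -⅔ - 4*R/3)
G(177) + g(30/90 - 82/((-105/(-32)))) = (36 + 177) + (-⅔ - 4*(30/90 - 82/((-105/(-32))))/3) = 213 + (-⅔ - 4*(30*(1/90) - 82/((-105*(-1/32))))/3) = 213 + (-⅔ - 4*(⅓ - 82/105/32)/3) = 213 + (-⅔ - 4*(⅓ - 82*32/105)/3) = 213 + (-⅔ - 4*(⅓ - 2624/105)/3) = 213 + (-⅔ - 4/3*(-863/35)) = 213 + (-⅔ + 3452/105) = 213 + 3382/105 = 25747/105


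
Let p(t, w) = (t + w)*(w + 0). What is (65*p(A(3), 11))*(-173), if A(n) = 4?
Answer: -1855425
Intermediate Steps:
p(t, w) = w*(t + w) (p(t, w) = (t + w)*w = w*(t + w))
(65*p(A(3), 11))*(-173) = (65*(11*(4 + 11)))*(-173) = (65*(11*15))*(-173) = (65*165)*(-173) = 10725*(-173) = -1855425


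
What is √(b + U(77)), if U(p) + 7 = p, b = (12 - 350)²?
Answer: √114314 ≈ 338.10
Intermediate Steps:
b = 114244 (b = (-338)² = 114244)
U(p) = -7 + p
√(b + U(77)) = √(114244 + (-7 + 77)) = √(114244 + 70) = √114314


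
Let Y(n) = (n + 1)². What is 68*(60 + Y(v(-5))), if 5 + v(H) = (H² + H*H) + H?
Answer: 118388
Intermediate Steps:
v(H) = -5 + H + 2*H² (v(H) = -5 + ((H² + H*H) + H) = -5 + ((H² + H²) + H) = -5 + (2*H² + H) = -5 + (H + 2*H²) = -5 + H + 2*H²)
Y(n) = (1 + n)²
68*(60 + Y(v(-5))) = 68*(60 + (1 + (-5 - 5 + 2*(-5)²))²) = 68*(60 + (1 + (-5 - 5 + 2*25))²) = 68*(60 + (1 + (-5 - 5 + 50))²) = 68*(60 + (1 + 40)²) = 68*(60 + 41²) = 68*(60 + 1681) = 68*1741 = 118388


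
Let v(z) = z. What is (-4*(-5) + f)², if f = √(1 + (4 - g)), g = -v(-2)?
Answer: (20 + √3)² ≈ 472.28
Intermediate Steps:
g = 2 (g = -1*(-2) = 2)
f = √3 (f = √(1 + (4 - 1*2)) = √(1 + (4 - 2)) = √(1 + 2) = √3 ≈ 1.7320)
(-4*(-5) + f)² = (-4*(-5) + √3)² = (20 + √3)²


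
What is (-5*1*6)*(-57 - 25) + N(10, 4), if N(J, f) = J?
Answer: 2470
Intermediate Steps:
(-5*1*6)*(-57 - 25) + N(10, 4) = (-5*1*6)*(-57 - 25) + 10 = -5*6*(-82) + 10 = -30*(-82) + 10 = 2460 + 10 = 2470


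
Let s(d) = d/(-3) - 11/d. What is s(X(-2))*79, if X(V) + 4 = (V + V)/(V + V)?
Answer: 1106/3 ≈ 368.67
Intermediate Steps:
X(V) = -3 (X(V) = -4 + (V + V)/(V + V) = -4 + (2*V)/((2*V)) = -4 + (2*V)*(1/(2*V)) = -4 + 1 = -3)
s(d) = -11/d - d/3 (s(d) = d*(-1/3) - 11/d = -d/3 - 11/d = -11/d - d/3)
s(X(-2))*79 = (-11/(-3) - 1/3*(-3))*79 = (-11*(-1/3) + 1)*79 = (11/3 + 1)*79 = (14/3)*79 = 1106/3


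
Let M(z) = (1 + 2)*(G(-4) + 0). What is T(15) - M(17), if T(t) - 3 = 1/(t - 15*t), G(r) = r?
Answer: 3149/210 ≈ 14.995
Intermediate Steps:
T(t) = 3 - 1/(14*t) (T(t) = 3 + 1/(t - 15*t) = 3 + 1/(-14*t) = 3 - 1/(14*t))
M(z) = -12 (M(z) = (1 + 2)*(-4 + 0) = 3*(-4) = -12)
T(15) - M(17) = (3 - 1/14/15) - 1*(-12) = (3 - 1/14*1/15) + 12 = (3 - 1/210) + 12 = 629/210 + 12 = 3149/210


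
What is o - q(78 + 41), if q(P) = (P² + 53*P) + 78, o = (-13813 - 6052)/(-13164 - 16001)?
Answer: -119840845/5833 ≈ -20545.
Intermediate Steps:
o = 3973/5833 (o = -19865/(-29165) = -19865*(-1/29165) = 3973/5833 ≈ 0.68112)
q(P) = 78 + P² + 53*P
o - q(78 + 41) = 3973/5833 - (78 + (78 + 41)² + 53*(78 + 41)) = 3973/5833 - (78 + 119² + 53*119) = 3973/5833 - (78 + 14161 + 6307) = 3973/5833 - 1*20546 = 3973/5833 - 20546 = -119840845/5833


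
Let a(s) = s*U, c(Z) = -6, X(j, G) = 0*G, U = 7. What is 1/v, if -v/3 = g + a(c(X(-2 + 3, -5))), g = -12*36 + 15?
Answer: 1/1377 ≈ 0.00072622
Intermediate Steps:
X(j, G) = 0
a(s) = 7*s (a(s) = s*7 = 7*s)
g = -417 (g = -432 + 15 = -417)
v = 1377 (v = -3*(-417 + 7*(-6)) = -3*(-417 - 42) = -3*(-459) = 1377)
1/v = 1/1377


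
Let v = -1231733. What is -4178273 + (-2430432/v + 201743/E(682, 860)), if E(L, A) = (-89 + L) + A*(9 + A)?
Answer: -3849247636442338022/921253757889 ≈ -4.1783e+6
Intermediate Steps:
E(L, A) = -89 + L + A*(9 + A)
-4178273 + (-2430432/v + 201743/E(682, 860)) = -4178273 + (-2430432/(-1231733) + 201743/(-89 + 682 + 860**2 + 9*860)) = -4178273 + (-2430432*(-1/1231733) + 201743/(-89 + 682 + 739600 + 7740)) = -4178273 + (2430432/1231733 + 201743/747933) = -4178273 + 2066293807675/921253757889 = -3849247636442338022/921253757889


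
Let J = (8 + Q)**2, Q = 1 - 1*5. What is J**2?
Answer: 256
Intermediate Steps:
Q = -4 (Q = 1 - 5 = -4)
J = 16 (J = (8 - 4)**2 = 4**2 = 16)
J**2 = 16**2 = 256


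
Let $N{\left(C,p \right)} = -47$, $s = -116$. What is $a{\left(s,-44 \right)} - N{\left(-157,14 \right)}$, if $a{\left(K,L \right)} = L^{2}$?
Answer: $1983$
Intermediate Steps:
$a{\left(s,-44 \right)} - N{\left(-157,14 \right)} = \left(-44\right)^{2} - -47 = 1936 + 47 = 1983$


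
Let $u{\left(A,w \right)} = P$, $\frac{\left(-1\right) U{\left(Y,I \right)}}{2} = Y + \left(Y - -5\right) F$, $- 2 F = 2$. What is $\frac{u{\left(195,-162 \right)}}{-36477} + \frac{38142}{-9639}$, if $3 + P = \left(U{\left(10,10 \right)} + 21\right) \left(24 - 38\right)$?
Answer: $- \frac{2446373}{620109} \approx -3.9451$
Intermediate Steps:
$F = -1$ ($F = \left(- \frac{1}{2}\right) 2 = -1$)
$U{\left(Y,I \right)} = 10$ ($U{\left(Y,I \right)} = - 2 \left(Y + \left(Y - -5\right) \left(-1\right)\right) = - 2 \left(Y + \left(Y + 5\right) \left(-1\right)\right) = - 2 \left(Y + \left(5 + Y\right) \left(-1\right)\right) = - 2 \left(Y - \left(5 + Y\right)\right) = \left(-2\right) \left(-5\right) = 10$)
$P = -437$ ($P = -3 + \left(10 + 21\right) \left(24 - 38\right) = -3 + 31 \left(-14\right) = -3 - 434 = -437$)
$u{\left(A,w \right)} = -437$
$\frac{u{\left(195,-162 \right)}}{-36477} + \frac{38142}{-9639} = - \frac{437}{-36477} + \frac{38142}{-9639} = \left(-437\right) \left(- \frac{1}{36477}\right) + 38142 \left(- \frac{1}{9639}\right) = \frac{437}{36477} - \frac{4238}{1071} = - \frac{2446373}{620109}$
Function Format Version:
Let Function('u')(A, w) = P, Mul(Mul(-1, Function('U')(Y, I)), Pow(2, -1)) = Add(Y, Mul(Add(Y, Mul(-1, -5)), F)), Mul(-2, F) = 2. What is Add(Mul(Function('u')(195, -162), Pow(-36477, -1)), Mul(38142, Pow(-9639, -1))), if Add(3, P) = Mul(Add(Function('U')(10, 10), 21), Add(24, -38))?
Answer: Rational(-2446373, 620109) ≈ -3.9451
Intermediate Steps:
F = -1 (F = Mul(Rational(-1, 2), 2) = -1)
Function('U')(Y, I) = 10 (Function('U')(Y, I) = Mul(-2, Add(Y, Mul(Add(Y, Mul(-1, -5)), -1))) = Mul(-2, Add(Y, Mul(Add(Y, 5), -1))) = Mul(-2, Add(Y, Mul(Add(5, Y), -1))) = Mul(-2, Add(Y, Add(-5, Mul(-1, Y)))) = Mul(-2, -5) = 10)
P = -437 (P = Add(-3, Mul(Add(10, 21), Add(24, -38))) = Add(-3, Mul(31, -14)) = Add(-3, -434) = -437)
Function('u')(A, w) = -437
Add(Mul(Function('u')(195, -162), Pow(-36477, -1)), Mul(38142, Pow(-9639, -1))) = Add(Mul(-437, Pow(-36477, -1)), Mul(38142, Pow(-9639, -1))) = Add(Mul(-437, Rational(-1, 36477)), Mul(38142, Rational(-1, 9639))) = Add(Rational(437, 36477), Rational(-4238, 1071)) = Rational(-2446373, 620109)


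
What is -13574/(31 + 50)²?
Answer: -13574/6561 ≈ -2.0689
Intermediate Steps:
-13574/(31 + 50)² = -13574/(81²) = -13574/6561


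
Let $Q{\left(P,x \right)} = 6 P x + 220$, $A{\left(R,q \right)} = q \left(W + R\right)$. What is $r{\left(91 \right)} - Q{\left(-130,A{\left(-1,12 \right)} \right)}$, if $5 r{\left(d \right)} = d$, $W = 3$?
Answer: $\frac{92591}{5} \approx 18518.0$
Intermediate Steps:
$r{\left(d \right)} = \frac{d}{5}$
$A{\left(R,q \right)} = q \left(3 + R\right)$
$Q{\left(P,x \right)} = 220 + 6 P x$ ($Q{\left(P,x \right)} = 6 P x + 220 = 220 + 6 P x$)
$r{\left(91 \right)} - Q{\left(-130,A{\left(-1,12 \right)} \right)} = \frac{1}{5} \cdot 91 - \left(220 + 6 \left(-130\right) 12 \left(3 - 1\right)\right) = \frac{91}{5} - \left(220 + 6 \left(-130\right) 12 \cdot 2\right) = \frac{91}{5} - \left(220 + 6 \left(-130\right) 24\right) = \frac{91}{5} - \left(220 - 18720\right) = \frac{91}{5} - -18500 = \frac{91}{5} + 18500 = \frac{92591}{5}$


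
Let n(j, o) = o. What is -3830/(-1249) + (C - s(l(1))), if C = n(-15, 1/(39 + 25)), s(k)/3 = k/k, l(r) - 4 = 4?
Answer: 6561/79936 ≈ 0.082078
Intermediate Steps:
l(r) = 8 (l(r) = 4 + 4 = 8)
s(k) = 3 (s(k) = 3*(k/k) = 3*1 = 3)
C = 1/64 (C = 1/(39 + 25) = 1/64 ≈ 0.015625)
-3830/(-1249) + (C - s(l(1))) = -3830/(-1249) + (1/64 - 1*3) = -3830*(-1/1249) + (1/64 - 3) = 3830/1249 - 191/64 = 6561/79936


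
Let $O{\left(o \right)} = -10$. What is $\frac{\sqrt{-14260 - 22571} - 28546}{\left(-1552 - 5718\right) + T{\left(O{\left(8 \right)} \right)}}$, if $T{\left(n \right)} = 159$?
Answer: $\frac{28546}{7111} - \frac{i \sqrt{36831}}{7111} \approx 4.0143 - 0.026988 i$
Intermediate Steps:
$\frac{\sqrt{-14260 - 22571} - 28546}{\left(-1552 - 5718\right) + T{\left(O{\left(8 \right)} \right)}} = \frac{\sqrt{-14260 - 22571} - 28546}{\left(-1552 - 5718\right) + 159} = \frac{\sqrt{-36831} - 28546}{\left(-1552 - 5718\right) + 159} = \frac{i \sqrt{36831} - 28546}{-7270 + 159} = \frac{-28546 + i \sqrt{36831}}{-7111} = \left(-28546 + i \sqrt{36831}\right) \left(- \frac{1}{7111}\right) = \frac{28546}{7111} - \frac{i \sqrt{36831}}{7111}$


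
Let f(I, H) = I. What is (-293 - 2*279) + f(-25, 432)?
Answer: -876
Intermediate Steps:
(-293 - 2*279) + f(-25, 432) = (-293 - 2*279) - 25 = (-293 - 558) - 25 = -851 - 25 = -876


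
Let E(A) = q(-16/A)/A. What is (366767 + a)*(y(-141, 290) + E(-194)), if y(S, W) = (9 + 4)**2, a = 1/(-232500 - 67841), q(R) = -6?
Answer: 1806104127084216/29133077 ≈ 6.1995e+7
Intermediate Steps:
a = -1/300341 (a = 1/(-300341) = -1/300341 ≈ -3.3295e-6)
E(A) = -6/A
y(S, W) = 169 (y(S, W) = 13**2 = 169)
(366767 + a)*(y(-141, 290) + E(-194)) = (366767 - 1/300341)*(169 - 6/(-194)) = 110155167546*(169 - 6*(-1/194))/300341 = 110155167546*(169 + 3/97)/300341 = (110155167546/300341)*(16396/97) = 1806104127084216/29133077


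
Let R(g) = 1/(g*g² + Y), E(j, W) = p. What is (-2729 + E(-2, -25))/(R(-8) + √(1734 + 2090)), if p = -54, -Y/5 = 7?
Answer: -1522301/1144175215 - 3330794588*√239/1144175215 ≈ -45.006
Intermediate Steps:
Y = -35 (Y = -5*7 = -35)
E(j, W) = -54
R(g) = 1/(-35 + g³) (R(g) = 1/(g*g² - 35) = 1/(g³ - 35) = 1/(-35 + g³))
(-2729 + E(-2, -25))/(R(-8) + √(1734 + 2090)) = (-2729 - 54)/(1/(-35 + (-8)³) + √(1734 + 2090)) = -2783/(1/(-35 - 512) + √3824) = -2783/(1/(-547) + 4*√239) = -2783/(-1/547 + 4*√239)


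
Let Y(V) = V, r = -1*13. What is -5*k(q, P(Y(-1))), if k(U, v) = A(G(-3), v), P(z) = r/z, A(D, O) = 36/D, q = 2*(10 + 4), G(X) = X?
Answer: 60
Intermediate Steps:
r = -13
q = 28 (q = 2*14 = 28)
P(z) = -13/z
k(U, v) = -12 (k(U, v) = 36/(-3) = 36*(-1/3) = -12)
-5*k(q, P(Y(-1))) = -5*(-12) = 60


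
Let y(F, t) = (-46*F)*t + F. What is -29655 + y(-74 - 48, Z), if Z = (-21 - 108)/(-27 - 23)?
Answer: -382451/25 ≈ -15298.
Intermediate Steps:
Z = 129/50 (Z = -129/(-50) = -129*(-1/50) = 129/50 ≈ 2.5800)
y(F, t) = F - 46*F*t (y(F, t) = -46*F*t + F = F - 46*F*t)
-29655 + y(-74 - 48, Z) = -29655 + (-74 - 48)*(1 - 46*129/50) = -29655 - 122*(1 - 2967/25) = -29655 - 122*(-2942/25) = -29655 + 358924/25 = -382451/25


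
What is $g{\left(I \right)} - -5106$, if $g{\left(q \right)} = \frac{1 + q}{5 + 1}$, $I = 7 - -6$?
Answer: $\frac{15325}{3} \approx 5108.3$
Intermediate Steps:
$I = 13$ ($I = 7 + 6 = 13$)
$g{\left(q \right)} = \frac{1}{6} + \frac{q}{6}$ ($g{\left(q \right)} = \frac{1 + q}{6} = \left(1 + q\right) \frac{1}{6} = \frac{1}{6} + \frac{q}{6}$)
$g{\left(I \right)} - -5106 = \left(\frac{1}{6} + \frac{1}{6} \cdot 13\right) - -5106 = \left(\frac{1}{6} + \frac{13}{6}\right) + 5106 = \frac{7}{3} + 5106 = \frac{15325}{3}$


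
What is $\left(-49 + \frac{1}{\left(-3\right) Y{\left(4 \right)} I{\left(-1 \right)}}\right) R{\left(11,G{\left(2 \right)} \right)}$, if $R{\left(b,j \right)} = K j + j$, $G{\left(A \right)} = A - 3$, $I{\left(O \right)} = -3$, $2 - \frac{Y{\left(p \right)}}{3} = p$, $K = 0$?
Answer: $\frac{2647}{54} \approx 49.018$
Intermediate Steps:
$Y{\left(p \right)} = 6 - 3 p$
$G{\left(A \right)} = -3 + A$ ($G{\left(A \right)} = A - 3 = -3 + A$)
$R{\left(b,j \right)} = j$ ($R{\left(b,j \right)} = 0 j + j = 0 + j = j$)
$\left(-49 + \frac{1}{\left(-3\right) Y{\left(4 \right)} I{\left(-1 \right)}}\right) R{\left(11,G{\left(2 \right)} \right)} = \left(-49 + \frac{1}{\left(-3\right) \left(6 - 12\right) \left(-3\right)}\right) \left(-3 + 2\right) = \left(-49 + \frac{1}{\left(-3\right) \left(6 - 12\right) \left(-3\right)}\right) \left(-1\right) = \left(-49 + \frac{1}{\left(-3\right) \left(\left(-6\right) \left(-3\right)\right)}\right) \left(-1\right) = \left(-49 + \frac{1}{\left(-3\right) 18}\right) \left(-1\right) = \left(-49 + \frac{1}{-54}\right) \left(-1\right) = \left(-49 - \frac{1}{54}\right) \left(-1\right) = \left(- \frac{2647}{54}\right) \left(-1\right) = \frac{2647}{54}$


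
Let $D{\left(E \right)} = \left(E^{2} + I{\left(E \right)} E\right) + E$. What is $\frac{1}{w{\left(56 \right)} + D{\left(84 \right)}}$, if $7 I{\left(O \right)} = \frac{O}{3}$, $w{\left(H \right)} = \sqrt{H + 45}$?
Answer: $\frac{7476}{55890475} - \frac{\sqrt{101}}{55890475} \approx 0.00013358$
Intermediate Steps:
$w{\left(H \right)} = \sqrt{45 + H}$
$I{\left(O \right)} = \frac{O}{21}$ ($I{\left(O \right)} = \frac{O \frac{1}{3}}{7} = \frac{\frac{1}{3} O}{7} = \frac{O}{21}$)
$D{\left(E \right)} = E + \frac{22 E^{2}}{21}$ ($D{\left(E \right)} = \left(E^{2} + \frac{E}{21} E\right) + E = \left(E^{2} + \frac{E^{2}}{21}\right) + E = \frac{22 E^{2}}{21} + E = E + \frac{22 E^{2}}{21}$)
$\frac{1}{w{\left(56 \right)} + D{\left(84 \right)}} = \frac{1}{\sqrt{45 + 56} + \frac{1}{21} \cdot 84 \left(21 + 22 \cdot 84\right)} = \frac{1}{\sqrt{101} + \frac{1}{21} \cdot 84 \left(21 + 1848\right)} = \frac{1}{\sqrt{101} + \frac{1}{21} \cdot 84 \cdot 1869} = \frac{1}{\sqrt{101} + 7476} = \frac{1}{7476 + \sqrt{101}}$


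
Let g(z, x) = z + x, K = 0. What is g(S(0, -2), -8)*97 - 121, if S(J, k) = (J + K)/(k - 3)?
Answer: -897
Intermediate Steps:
S(J, k) = J/(-3 + k) (S(J, k) = (J + 0)/(k - 3) = J/(-3 + k))
g(z, x) = x + z
g(S(0, -2), -8)*97 - 121 = (-8 + 0/(-3 - 2))*97 - 121 = (-8 + 0/(-5))*97 - 121 = (-8 + 0*(-⅕))*97 - 121 = (-8 + 0)*97 - 121 = -8*97 - 121 = -776 - 121 = -897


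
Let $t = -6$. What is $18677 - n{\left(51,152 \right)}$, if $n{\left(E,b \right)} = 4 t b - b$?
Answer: $22477$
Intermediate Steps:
$n{\left(E,b \right)} = - 25 b$ ($n{\left(E,b \right)} = 4 \left(-6\right) b - b = - 24 b - b = - 25 b$)
$18677 - n{\left(51,152 \right)} = 18677 - \left(-25\right) 152 = 18677 - -3800 = 18677 + 3800 = 22477$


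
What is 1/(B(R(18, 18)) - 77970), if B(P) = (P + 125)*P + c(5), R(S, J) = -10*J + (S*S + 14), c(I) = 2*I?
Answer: -1/33246 ≈ -3.0079e-5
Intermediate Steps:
R(S, J) = 14 + S² - 10*J (R(S, J) = -10*J + (S² + 14) = -10*J + (14 + S²) = 14 + S² - 10*J)
B(P) = 10 + P*(125 + P) (B(P) = (P + 125)*P + 2*5 = (125 + P)*P + 10 = P*(125 + P) + 10 = 10 + P*(125 + P))
1/(B(R(18, 18)) - 77970) = 1/((10 + (14 + 18² - 10*18)² + 125*(14 + 18² - 10*18)) - 77970) = 1/((10 + (14 + 324 - 180)² + 125*(14 + 324 - 180)) - 77970) = 1/((10 + 158² + 125*158) - 77970) = 1/((10 + 24964 + 19750) - 77970) = 1/(44724 - 77970) = 1/(-33246) = -1/33246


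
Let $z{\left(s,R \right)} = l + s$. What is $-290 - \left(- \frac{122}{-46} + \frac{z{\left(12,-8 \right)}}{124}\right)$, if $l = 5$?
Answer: $- \frac{835035}{2852} \approx -292.79$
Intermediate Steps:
$z{\left(s,R \right)} = 5 + s$
$-290 - \left(- \frac{122}{-46} + \frac{z{\left(12,-8 \right)}}{124}\right) = -290 - \left(- \frac{122}{-46} + \frac{5 + 12}{124}\right) = -290 - \left(\left(-122\right) \left(- \frac{1}{46}\right) + 17 \cdot \frac{1}{124}\right) = -290 - \left(\frac{61}{23} + \frac{17}{124}\right) = -290 - \frac{7955}{2852} = - \frac{835035}{2852}$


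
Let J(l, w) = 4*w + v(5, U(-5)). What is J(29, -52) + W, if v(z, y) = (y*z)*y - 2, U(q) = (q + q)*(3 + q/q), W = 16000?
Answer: 23790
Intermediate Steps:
U(q) = 8*q (U(q) = (2*q)*(3 + 1) = (2*q)*4 = 8*q)
v(z, y) = -2 + z*y² (v(z, y) = z*y² - 2 = -2 + z*y²)
J(l, w) = 7998 + 4*w (J(l, w) = 4*w + (-2 + 5*(8*(-5))²) = 4*w + (-2 + 5*(-40)²) = 4*w + (-2 + 5*1600) = 4*w + (-2 + 8000) = 4*w + 7998 = 7998 + 4*w)
J(29, -52) + W = (7998 + 4*(-52)) + 16000 = (7998 - 208) + 16000 = 7790 + 16000 = 23790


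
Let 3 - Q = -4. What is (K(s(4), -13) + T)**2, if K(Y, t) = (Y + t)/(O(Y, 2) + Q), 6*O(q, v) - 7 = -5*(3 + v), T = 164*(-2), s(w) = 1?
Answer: 109561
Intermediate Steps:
Q = 7 (Q = 3 - 1*(-4) = 3 + 4 = 7)
T = -328
O(q, v) = -4/3 - 5*v/6 (O(q, v) = 7/6 + (-5*(3 + v))/6 = 7/6 + (-15 - 5*v)/6 = 7/6 + (-5/2 - 5*v/6) = -4/3 - 5*v/6)
K(Y, t) = Y/4 + t/4 (K(Y, t) = (Y + t)/((-4/3 - 5/6*2) + 7) = (Y + t)/((-4/3 - 5/3) + 7) = (Y + t)/(-3 + 7) = (Y + t)/4 = (Y + t)*(1/4) = Y/4 + t/4)
(K(s(4), -13) + T)**2 = (((1/4)*1 + (1/4)*(-13)) - 328)**2 = ((1/4 - 13/4) - 328)**2 = (-3 - 328)**2 = (-331)**2 = 109561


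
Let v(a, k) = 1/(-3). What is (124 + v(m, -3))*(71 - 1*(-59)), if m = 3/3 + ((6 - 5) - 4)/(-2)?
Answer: 48230/3 ≈ 16077.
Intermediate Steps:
m = 5/2 (m = 3*(⅓) + (1 - 4)*(-½) = 1 - 3*(-½) = 1 + 3/2 = 5/2 ≈ 2.5000)
v(a, k) = -⅓
(124 + v(m, -3))*(71 - 1*(-59)) = (124 - ⅓)*(71 - 1*(-59)) = 371*(71 + 59)/3 = (371/3)*130 = 48230/3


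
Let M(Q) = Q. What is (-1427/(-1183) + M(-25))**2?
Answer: 792309904/1399489 ≈ 566.14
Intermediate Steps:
(-1427/(-1183) + M(-25))**2 = (-1427/(-1183) - 25)**2 = (-1427*(-1/1183) - 25)**2 = (1427/1183 - 25)**2 = (-28148/1183)**2 = 792309904/1399489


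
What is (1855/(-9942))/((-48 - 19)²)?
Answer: -1855/44629638 ≈ -4.1564e-5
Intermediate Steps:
(1855/(-9942))/((-48 - 19)²) = (1855*(-1/9942))/((-67)²) = -1855/9942/4489 = -1855/9942*1/4489 = -1855/44629638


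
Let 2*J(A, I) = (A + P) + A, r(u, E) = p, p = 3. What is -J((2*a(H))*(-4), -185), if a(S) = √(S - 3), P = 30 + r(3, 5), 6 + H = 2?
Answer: -33/2 + 8*I*√7 ≈ -16.5 + 21.166*I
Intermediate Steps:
H = -4 (H = -6 + 2 = -4)
r(u, E) = 3
P = 33 (P = 30 + 3 = 33)
a(S) = √(-3 + S)
J(A, I) = 33/2 + A (J(A, I) = ((A + 33) + A)/2 = ((33 + A) + A)/2 = (33 + 2*A)/2 = 33/2 + A)
-J((2*a(H))*(-4), -185) = -(33/2 + (2*√(-3 - 4))*(-4)) = -(33/2 + (2*√(-7))*(-4)) = -(33/2 + (2*(I*√7))*(-4)) = -(33/2 + (2*I*√7)*(-4)) = -(33/2 - 8*I*√7) = -33/2 + 8*I*√7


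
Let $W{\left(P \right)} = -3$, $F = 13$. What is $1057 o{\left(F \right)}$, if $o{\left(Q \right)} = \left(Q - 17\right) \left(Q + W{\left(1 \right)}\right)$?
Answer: $-42280$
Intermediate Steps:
$o{\left(Q \right)} = \left(-17 + Q\right) \left(-3 + Q\right)$ ($o{\left(Q \right)} = \left(Q - 17\right) \left(Q - 3\right) = \left(-17 + Q\right) \left(-3 + Q\right)$)
$1057 o{\left(F \right)} = 1057 \left(51 + 13^{2} - 260\right) = 1057 \left(51 + 169 - 260\right) = 1057 \left(-40\right) = -42280$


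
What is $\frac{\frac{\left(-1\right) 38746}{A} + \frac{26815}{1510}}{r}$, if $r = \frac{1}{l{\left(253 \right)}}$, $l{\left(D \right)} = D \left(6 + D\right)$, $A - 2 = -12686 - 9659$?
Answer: $\frac{8618556689127}{6747586} \approx 1.2773 \cdot 10^{6}$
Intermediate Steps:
$A = -22343$ ($A = 2 - 22345 = -22343$)
$r = \frac{1}{65527}$ ($r = \frac{1}{253 \left(6 + 253\right)} = \frac{1}{253 \cdot 259} = \frac{1}{65527} \approx 1.5261 \cdot 10^{-5}$)
$\frac{\frac{\left(-1\right) 38746}{A} + \frac{26815}{1510}}{r} = \left(\frac{\left(-1\right) 38746}{-22343} + \frac{26815}{1510}\right) \frac{1}{\frac{1}{65527}} = \left(\left(-38746\right) \left(- \frac{1}{22343}\right) + 26815 \cdot \frac{1}{1510}\right) 65527 = \left(\frac{38746}{22343} + \frac{5363}{302}\right) 65527 = \frac{131526801}{6747586} \cdot 65527 = \frac{8618556689127}{6747586}$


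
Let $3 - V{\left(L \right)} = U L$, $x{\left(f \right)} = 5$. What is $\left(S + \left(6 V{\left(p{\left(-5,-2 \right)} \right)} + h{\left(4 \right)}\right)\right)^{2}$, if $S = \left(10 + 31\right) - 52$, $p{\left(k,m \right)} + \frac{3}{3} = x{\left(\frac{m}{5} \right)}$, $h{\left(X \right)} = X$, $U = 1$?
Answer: $169$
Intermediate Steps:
$p{\left(k,m \right)} = 4$ ($p{\left(k,m \right)} = -1 + 5 = 4$)
$S = -11$ ($S = 41 - 52 = -11$)
$V{\left(L \right)} = 3 - L$ ($V{\left(L \right)} = 3 - 1 L = 3 - L$)
$\left(S + \left(6 V{\left(p{\left(-5,-2 \right)} \right)} + h{\left(4 \right)}\right)\right)^{2} = \left(-11 + \left(6 \left(3 - 4\right) + 4\right)\right)^{2} = \left(-11 + \left(6 \left(-1\right) + 4\right)\right)^{2} = \left(-11 + \left(-6 + 4\right)\right)^{2} = \left(-11 - 2\right)^{2} = \left(-13\right)^{2} = 169$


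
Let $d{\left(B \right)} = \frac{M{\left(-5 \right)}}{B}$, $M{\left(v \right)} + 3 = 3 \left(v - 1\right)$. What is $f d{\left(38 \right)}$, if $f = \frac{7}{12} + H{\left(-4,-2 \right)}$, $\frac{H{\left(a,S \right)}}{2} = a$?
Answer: $\frac{623}{152} \approx 4.0987$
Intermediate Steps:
$M{\left(v \right)} = -6 + 3 v$ ($M{\left(v \right)} = -3 + 3 \left(v - 1\right) = -3 + 3 \left(-1 + v\right) = -3 + \left(-3 + 3 v\right) = -6 + 3 v$)
$H{\left(a,S \right)} = 2 a$
$f = - \frac{89}{12}$ ($f = \frac{7}{12} + 2 \left(-4\right) = 7 \cdot \frac{1}{12} - 8 = \frac{7}{12} - 8 = - \frac{89}{12} \approx -7.4167$)
$d{\left(B \right)} = - \frac{21}{B}$ ($d{\left(B \right)} = \frac{-6 + 3 \left(-5\right)}{B} = \frac{-6 - 15}{B} = - \frac{21}{B}$)
$f d{\left(38 \right)} = - \frac{89 \left(- \frac{21}{38}\right)}{12} = - \frac{89 \left(\left(-21\right) \frac{1}{38}\right)}{12} = \left(- \frac{89}{12}\right) \left(- \frac{21}{38}\right) = \frac{623}{152}$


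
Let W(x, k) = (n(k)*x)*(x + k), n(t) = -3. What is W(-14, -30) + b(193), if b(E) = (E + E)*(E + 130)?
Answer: 122830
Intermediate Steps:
b(E) = 2*E*(130 + E) (b(E) = (2*E)*(130 + E) = 2*E*(130 + E))
W(x, k) = -3*x*(k + x) (W(x, k) = (-3*x)*(x + k) = (-3*x)*(k + x) = -3*x*(k + x))
W(-14, -30) + b(193) = -3*(-14)*(-30 - 14) + 2*193*(130 + 193) = -3*(-14)*(-44) + 2*193*323 = -1848 + 124678 = 122830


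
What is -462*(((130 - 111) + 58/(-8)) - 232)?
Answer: 203511/2 ≈ 1.0176e+5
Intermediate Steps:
-462*(((130 - 111) + 58/(-8)) - 232) = -462*((19 + 58*(-⅛)) - 232) = -462*((19 - 29/4) - 232) = -462*(47/4 - 232) = -462*(-881/4) = 203511/2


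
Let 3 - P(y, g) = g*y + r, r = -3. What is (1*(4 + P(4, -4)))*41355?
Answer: 1075230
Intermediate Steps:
P(y, g) = 6 - g*y (P(y, g) = 3 - (g*y - 3) = 3 - (-3 + g*y) = 3 + (3 - g*y) = 6 - g*y)
(1*(4 + P(4, -4)))*41355 = (1*(4 + (6 - 1*(-4)*4)))*41355 = (1*(4 + (6 + 16)))*41355 = (1*(4 + 22))*41355 = (1*26)*41355 = 26*41355 = 1075230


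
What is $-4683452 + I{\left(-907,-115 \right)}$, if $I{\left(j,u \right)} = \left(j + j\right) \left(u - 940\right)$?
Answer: $-2769682$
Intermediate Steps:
$I{\left(j,u \right)} = 2 j \left(-940 + u\right)$
$-4683452 + I{\left(-907,-115 \right)} = -4683452 + 2 \left(-907\right) \left(-940 - 115\right) = -4683452 + 2 \left(-907\right) \left(-1055\right) = -4683452 + 1913770 = -2769682$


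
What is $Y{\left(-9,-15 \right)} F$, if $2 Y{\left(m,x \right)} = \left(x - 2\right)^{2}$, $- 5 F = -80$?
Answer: $2312$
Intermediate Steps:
$F = 16$ ($F = \left(- \frac{1}{5}\right) \left(-80\right) = 16$)
$Y{\left(m,x \right)} = \frac{\left(-2 + x\right)^{2}}{2}$ ($Y{\left(m,x \right)} = \frac{\left(x - 2\right)^{2}}{2} = \frac{\left(-2 + x\right)^{2}}{2}$)
$Y{\left(-9,-15 \right)} F = \frac{\left(-2 - 15\right)^{2}}{2} \cdot 16 = \frac{\left(-17\right)^{2}}{2} \cdot 16 = \frac{1}{2} \cdot 289 \cdot 16 = \frac{289}{2} \cdot 16 = 2312$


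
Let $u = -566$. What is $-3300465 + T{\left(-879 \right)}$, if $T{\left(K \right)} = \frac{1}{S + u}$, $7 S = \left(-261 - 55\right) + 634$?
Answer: $- \frac{12026894467}{3644} \approx -3.3005 \cdot 10^{6}$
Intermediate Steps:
$S = \frac{318}{7}$ ($S = \frac{\left(-261 - 55\right) + 634}{7} = \frac{-316 + 634}{7} = \frac{1}{7} \cdot 318 = \frac{318}{7} \approx 45.429$)
$T{\left(K \right)} = - \frac{7}{3644}$ ($T{\left(K \right)} = \frac{1}{\frac{318}{7} - 566} = \frac{1}{- \frac{3644}{7}} = - \frac{7}{3644}$)
$-3300465 + T{\left(-879 \right)} = -3300465 - \frac{7}{3644} = - \frac{12026894467}{3644}$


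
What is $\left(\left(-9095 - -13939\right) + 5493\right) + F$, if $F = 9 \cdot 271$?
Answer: $12776$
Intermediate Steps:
$F = 2439$
$\left(\left(-9095 - -13939\right) + 5493\right) + F = \left(\left(-9095 - -13939\right) + 5493\right) + 2439 = \left(\left(-9095 + 13939\right) + 5493\right) + 2439 = \left(4844 + 5493\right) + 2439 = 10337 + 2439 = 12776$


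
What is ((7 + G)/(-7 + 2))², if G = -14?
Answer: 49/25 ≈ 1.9600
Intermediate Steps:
((7 + G)/(-7 + 2))² = ((7 - 14)/(-7 + 2))² = (-7/(-5))² = (-7*(-⅕))² = (7/5)² = 49/25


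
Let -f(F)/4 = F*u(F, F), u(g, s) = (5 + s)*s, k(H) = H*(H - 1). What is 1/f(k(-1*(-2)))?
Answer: -1/112 ≈ -0.0089286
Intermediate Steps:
k(H) = H*(-1 + H)
u(g, s) = s*(5 + s)
f(F) = -4*F²*(5 + F) (f(F) = -4*F*F*(5 + F) = -4*F²*(5 + F))
1/f(k(-1*(-2))) = 1/(4*((-1*(-2))*(-1 - 1*(-2)))²*(-5 - (-1*(-2))*(-1 - 1*(-2)))) = 1/(4*(2*(-1 + 2))²*(-5 - 2*(-1 + 2))) = 1/(4*(2*1)²*(-5 - 2)) = 1/(4*2²*(-5 - 1*2)) = 1/(4*4*(-5 - 2)) = 1/(4*4*(-7)) = 1/(-112) = -1/112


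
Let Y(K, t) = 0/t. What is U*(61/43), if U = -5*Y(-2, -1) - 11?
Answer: -671/43 ≈ -15.605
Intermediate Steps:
Y(K, t) = 0
U = -11 (U = -5*0 - 11 = 0 - 11 = -11)
U*(61/43) = -671/43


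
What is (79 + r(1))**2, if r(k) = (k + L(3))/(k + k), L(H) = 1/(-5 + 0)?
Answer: 157609/25 ≈ 6304.4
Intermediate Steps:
L(H) = -1/5 (L(H) = 1/(-5) = -1/5)
r(k) = (-1/5 + k)/(2*k) (r(k) = (k - 1/5)/(k + k) = (-1/5 + k)/((2*k)) = (-1/5 + k)*(1/(2*k)) = (-1/5 + k)/(2*k))
(79 + r(1))**2 = (79 + (1/10)*(-1 + 5*1)/1)**2 = (79 + (1/10)*1*(-1 + 5))**2 = (79 + (1/10)*1*4)**2 = (79 + 2/5)**2 = (397/5)**2 = 157609/25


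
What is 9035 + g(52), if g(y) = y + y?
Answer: 9139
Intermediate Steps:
g(y) = 2*y
9035 + g(52) = 9035 + 2*52 = 9035 + 104 = 9139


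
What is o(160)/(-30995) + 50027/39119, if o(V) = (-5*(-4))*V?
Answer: 285081213/242498681 ≈ 1.1756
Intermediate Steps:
o(V) = 20*V
o(160)/(-30995) + 50027/39119 = (20*160)/(-30995) + 50027/39119 = 3200*(-1/30995) + 50027*(1/39119) = -640/6199 + 50027/39119 = 285081213/242498681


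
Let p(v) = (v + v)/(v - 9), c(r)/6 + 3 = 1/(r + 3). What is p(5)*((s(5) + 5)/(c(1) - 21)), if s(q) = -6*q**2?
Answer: -29/3 ≈ -9.6667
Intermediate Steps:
c(r) = -18 + 6/(3 + r) (c(r) = -18 + 6/(r + 3) = -18 + 6/(3 + r))
p(v) = 2*v/(-9 + v) (p(v) = (2*v)/(-9 + v) = 2*v/(-9 + v))
p(5)*((s(5) + 5)/(c(1) - 21)) = (2*5/(-9 + 5))*((-6*5**2 + 5)/(6*(-8 - 3*1)/(3 + 1) - 21)) = (2*5/(-4))*((-6*25 + 5)/(6*(-8 - 3)/4 - 21)) = (2*5*(-1/4))*((-150 + 5)/(6*(1/4)*(-11) - 21)) = -(-725)/(2*(-33/2 - 21)) = -(-725)/(2*(-75/2)) = -(-725)*(-2)/(2*75) = -5/2*58/15 = -29/3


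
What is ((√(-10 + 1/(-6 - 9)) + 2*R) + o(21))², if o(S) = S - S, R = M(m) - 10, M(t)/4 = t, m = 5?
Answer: (300 + I*√2265)²/225 ≈ 389.93 + 126.91*I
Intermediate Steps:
M(t) = 4*t
R = 10 (R = 4*5 - 10 = 20 - 10 = 10)
o(S) = 0
((√(-10 + 1/(-6 - 9)) + 2*R) + o(21))² = ((√(-10 + 1/(-6 - 9)) + 2*10) + 0)² = ((√(-10 + 1/(-15)) + 20) + 0)² = ((√(-10 - 1/15) + 20) + 0)² = ((√(-151/15) + 20) + 0)² = ((I*√2265/15 + 20) + 0)² = ((20 + I*√2265/15) + 0)² = (20 + I*√2265/15)²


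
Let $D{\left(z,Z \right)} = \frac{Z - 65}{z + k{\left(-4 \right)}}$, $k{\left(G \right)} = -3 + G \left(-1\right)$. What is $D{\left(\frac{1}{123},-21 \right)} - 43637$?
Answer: $- \frac{2710783}{62} \approx -43722.0$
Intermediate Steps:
$k{\left(G \right)} = -3 - G$
$D{\left(z,Z \right)} = \frac{-65 + Z}{1 + z}$ ($D{\left(z,Z \right)} = \frac{Z - 65}{z - -1} = \frac{-65 + Z}{z + \left(-3 + 4\right)} = \frac{-65 + Z}{z + 1} = \frac{-65 + Z}{1 + z}$)
$D{\left(\frac{1}{123},-21 \right)} - 43637 = \frac{-65 - 21}{1 + \frac{1}{123}} - 43637 = \frac{1}{1 + \frac{1}{123}} \left(-86\right) - 43637 = \frac{1}{\frac{124}{123}} \left(-86\right) - 43637 = \frac{123}{124} \left(-86\right) - 43637 = - \frac{5289}{62} - 43637 = - \frac{2710783}{62}$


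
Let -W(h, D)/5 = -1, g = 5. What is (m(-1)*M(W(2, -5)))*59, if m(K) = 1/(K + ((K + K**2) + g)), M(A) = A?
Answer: 295/4 ≈ 73.750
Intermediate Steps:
W(h, D) = 5 (W(h, D) = -5*(-1) = 5)
m(K) = 1/(5 + K**2 + 2*K) (m(K) = 1/(K + ((K + K**2) + 5)) = 1/(K + (5 + K + K**2)) = 1/(5 + K**2 + 2*K))
(m(-1)*M(W(2, -5)))*59 = (5/(5 + (-1)**2 + 2*(-1)))*59 = (5/(5 + 1 - 2))*59 = (5/4)*59 = 295/4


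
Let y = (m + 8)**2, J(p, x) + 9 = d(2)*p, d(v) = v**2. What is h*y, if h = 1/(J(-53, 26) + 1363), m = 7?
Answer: 225/1142 ≈ 0.19702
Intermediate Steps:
J(p, x) = -9 + 4*p (J(p, x) = -9 + 2**2*p = -9 + 4*p)
y = 225 (y = (7 + 8)**2 = 15**2 = 225)
h = 1/1142 (h = 1/((-9 + 4*(-53)) + 1363) = 1/((-9 - 212) + 1363) = 1/(-221 + 1363) = 1/1142 ≈ 0.00087566)
h*y = (1/1142)*225 = 225/1142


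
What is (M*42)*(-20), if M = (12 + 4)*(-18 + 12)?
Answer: 80640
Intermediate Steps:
M = -96 (M = 16*(-6) = -96)
(M*42)*(-20) = -96*42*(-20) = -4032*(-20) = 80640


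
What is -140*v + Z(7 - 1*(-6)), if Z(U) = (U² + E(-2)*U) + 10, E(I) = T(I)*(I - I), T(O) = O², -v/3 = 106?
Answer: 44699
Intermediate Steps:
v = -318 (v = -3*106 = -318)
E(I) = 0 (E(I) = I²*(I - I) = I²*0 = 0)
Z(U) = 10 + U² (Z(U) = (U² + 0*U) + 10 = (U² + 0) + 10 = U² + 10 = 10 + U²)
-140*v + Z(7 - 1*(-6)) = -140*(-318) + (10 + (7 - 1*(-6))²) = 44520 + (10 + (7 + 6)²) = 44520 + (10 + 13²) = 44520 + (10 + 169) = 44520 + 179 = 44699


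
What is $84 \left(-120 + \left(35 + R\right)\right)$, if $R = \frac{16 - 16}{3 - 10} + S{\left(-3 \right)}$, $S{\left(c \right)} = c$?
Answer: $-7392$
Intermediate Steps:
$R = -3$ ($R = \frac{16 - 16}{3 - 10} - 3 = \frac{0}{3 - 10} - 3 = \frac{0}{-7} - 3 = 0 \left(- \frac{1}{7}\right) - 3 = 0 - 3 = -3$)
$84 \left(-120 + \left(35 + R\right)\right) = 84 \left(-120 + \left(35 - 3\right)\right) = 84 \left(-120 + 32\right) = 84 \left(-88\right) = -7392$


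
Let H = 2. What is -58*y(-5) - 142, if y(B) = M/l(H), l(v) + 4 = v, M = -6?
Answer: -316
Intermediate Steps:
l(v) = -4 + v
y(B) = 3 (y(B) = -6/(-4 + 2) = -6/(-2) = -6*(-½) = 3)
-58*y(-5) - 142 = -58*3 - 142 = -174 - 142 = -316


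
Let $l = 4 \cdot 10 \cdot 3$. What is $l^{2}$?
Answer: $14400$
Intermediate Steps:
$l = 120$ ($l = 40 \cdot 3 = 120$)
$l^{2} = 120^{2} = 14400$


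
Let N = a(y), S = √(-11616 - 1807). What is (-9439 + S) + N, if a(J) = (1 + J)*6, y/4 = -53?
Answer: -10705 + I*√13423 ≈ -10705.0 + 115.86*I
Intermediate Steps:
y = -212 (y = 4*(-53) = -212)
S = I*√13423 (S = √(-13423) = I*√13423 ≈ 115.86*I)
a(J) = 6 + 6*J
N = -1266 (N = 6 + 6*(-212) = 6 - 1272 = -1266)
(-9439 + S) + N = (-9439 + I*√13423) - 1266 = -10705 + I*√13423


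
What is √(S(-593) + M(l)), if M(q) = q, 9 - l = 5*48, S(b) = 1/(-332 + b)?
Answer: 2*I*√1976503/185 ≈ 15.199*I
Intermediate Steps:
l = -231 (l = 9 - 5*48 = 9 - 1*240 = 9 - 240 = -231)
√(S(-593) + M(l)) = √(1/(-332 - 593) - 231) = √(1/(-925) - 231) = √(-1/925 - 231) = √(-213676/925) = 2*I*√1976503/185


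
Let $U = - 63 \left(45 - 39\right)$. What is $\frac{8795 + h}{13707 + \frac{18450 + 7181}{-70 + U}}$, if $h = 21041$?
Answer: $\frac{13366528}{6115105} \approx 2.1858$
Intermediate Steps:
$U = -378$ ($U = \left(-63\right) 6 = -378$)
$\frac{8795 + h}{13707 + \frac{18450 + 7181}{-70 + U}} = \frac{8795 + 21041}{13707 + \frac{18450 + 7181}{-70 - 378}} = \frac{29836}{13707 + \frac{25631}{-448}} = \frac{29836}{13707 + 25631 \left(- \frac{1}{448}\right)} = \frac{29836}{13707 - \frac{25631}{448}} = \frac{29836}{\frac{6115105}{448}} = 29836 \cdot \frac{448}{6115105} = \frac{13366528}{6115105}$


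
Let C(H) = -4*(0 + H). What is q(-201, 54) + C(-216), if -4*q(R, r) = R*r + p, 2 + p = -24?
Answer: 3584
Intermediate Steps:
p = -26 (p = -2 - 24 = -26)
q(R, r) = 13/2 - R*r/4 (q(R, r) = -(R*r - 26)/4 = -(-26 + R*r)/4 = 13/2 - R*r/4)
C(H) = -4*H
q(-201, 54) + C(-216) = (13/2 - 1/4*(-201)*54) - 4*(-216) = (13/2 + 5427/2) + 864 = 2720 + 864 = 3584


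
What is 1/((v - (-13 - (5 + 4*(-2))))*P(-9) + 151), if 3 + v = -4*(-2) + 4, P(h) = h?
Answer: -1/20 ≈ -0.050000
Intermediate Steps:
v = 9 (v = -3 + (-4*(-2) + 4) = -3 + (8 + 4) = -3 + 12 = 9)
1/((v - (-13 - (5 + 4*(-2))))*P(-9) + 151) = 1/((9 - (-13 - (5 + 4*(-2))))*(-9) + 151) = 1/((9 - (-13 - (5 - 8)))*(-9) + 151) = 1/((9 - (-13 - 1*(-3)))*(-9) + 151) = 1/((9 - (-13 + 3))*(-9) + 151) = 1/((9 - 1*(-10))*(-9) + 151) = 1/((9 + 10)*(-9) + 151) = 1/(19*(-9) + 151) = 1/(-171 + 151) = 1/(-20) = -1/20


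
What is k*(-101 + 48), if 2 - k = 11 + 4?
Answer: 689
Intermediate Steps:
k = -13 (k = 2 - (11 + 4) = 2 - 1*15 = 2 - 15 = -13)
k*(-101 + 48) = -13*(-101 + 48) = -13*(-53) = 689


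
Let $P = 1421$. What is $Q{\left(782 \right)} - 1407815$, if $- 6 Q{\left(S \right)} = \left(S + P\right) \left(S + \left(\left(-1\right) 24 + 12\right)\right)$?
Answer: $- \frac{5071600}{3} \approx -1.6905 \cdot 10^{6}$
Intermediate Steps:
$Q{\left(S \right)} = - \frac{\left(-12 + S\right) \left(1421 + S\right)}{6}$ ($Q{\left(S \right)} = - \frac{\left(S + 1421\right) \left(S + \left(\left(-1\right) 24 + 12\right)\right)}{6} = - \frac{\left(1421 + S\right) \left(S + \left(-24 + 12\right)\right)}{6} = - \frac{\left(1421 + S\right) \left(S - 12\right)}{6} = - \frac{\left(1421 + S\right) \left(-12 + S\right)}{6} = - \frac{\left(-12 + S\right) \left(1421 + S\right)}{6}$)
$Q{\left(782 \right)} - 1407815 = \left(2842 - \frac{550919}{3} - \frac{782^{2}}{6}\right) - 1407815 = \left(2842 - \frac{550919}{3} - \frac{305762}{3}\right) - 1407815 = - \frac{848155}{3} - 1407815 = - \frac{5071600}{3}$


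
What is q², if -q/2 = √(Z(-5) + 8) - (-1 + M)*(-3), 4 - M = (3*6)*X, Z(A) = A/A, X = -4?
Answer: 207936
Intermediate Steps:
Z(A) = 1
M = 76 (M = 4 - 3*6*(-4) = 4 - 18*(-4) = 4 - 1*(-72) = 4 + 72 = 76)
q = -456 (q = -2*(√(1 + 8) - (-1 + 76)*(-3)) = -2*(√9 - 75*(-3)) = -2*(3 - 1*(-225)) = -2*(3 + 225) = -2*228 = -456)
q² = (-456)² = 207936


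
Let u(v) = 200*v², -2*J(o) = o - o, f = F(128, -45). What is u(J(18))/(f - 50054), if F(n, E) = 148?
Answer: 0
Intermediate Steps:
f = 148
J(o) = 0 (J(o) = -(o - o)/2 = -½*0 = 0)
u(J(18))/(f - 50054) = (200*0²)/(148 - 50054) = (200*0)/(-49906) = 0*(-1/49906) = 0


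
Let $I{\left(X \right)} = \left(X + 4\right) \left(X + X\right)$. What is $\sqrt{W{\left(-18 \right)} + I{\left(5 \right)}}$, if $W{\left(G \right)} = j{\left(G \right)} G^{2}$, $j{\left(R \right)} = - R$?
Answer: $3 \sqrt{658} \approx 76.955$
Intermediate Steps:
$I{\left(X \right)} = 2 X \left(4 + X\right)$ ($I{\left(X \right)} = \left(4 + X\right) 2 X = 2 X \left(4 + X\right)$)
$W{\left(G \right)} = - G^{3}$ ($W{\left(G \right)} = - G G^{2} = - G^{3}$)
$\sqrt{W{\left(-18 \right)} + I{\left(5 \right)}} = \sqrt{- \left(-18\right)^{3} + 2 \cdot 5 \left(4 + 5\right)} = \sqrt{\left(-1\right) \left(-5832\right) + 2 \cdot 5 \cdot 9} = \sqrt{5832 + 90} = \sqrt{5922} = 3 \sqrt{658}$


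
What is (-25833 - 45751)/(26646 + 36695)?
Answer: -71584/63341 ≈ -1.1301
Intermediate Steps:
(-25833 - 45751)/(26646 + 36695) = -71584/63341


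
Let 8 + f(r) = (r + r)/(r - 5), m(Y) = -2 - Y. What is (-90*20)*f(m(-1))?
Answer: 13800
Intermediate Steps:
f(r) = -8 + 2*r/(-5 + r) (f(r) = -8 + (r + r)/(r - 5) = -8 + (2*r)/(-5 + r) = -8 + 2*r/(-5 + r))
(-90*20)*f(m(-1)) = (-90*20)*(2*(20 - 3*(-2 - 1*(-1)))/(-5 + (-2 - 1*(-1)))) = -3600*(20 - 3*(-2 + 1))/(-5 + (-2 + 1)) = -3600*(20 - 3*(-1))/(-5 - 1) = -3600*(20 + 3)/(-6) = -3600*(-1)*23/6 = -1800*(-23/3) = 13800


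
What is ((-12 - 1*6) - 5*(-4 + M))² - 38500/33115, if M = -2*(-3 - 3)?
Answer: 22272072/6623 ≈ 3362.8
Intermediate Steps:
M = 12 (M = -2*(-6) = 12)
((-12 - 1*6) - 5*(-4 + M))² - 38500/33115 = ((-12 - 1*6) - 5*(-4 + 12))² - 38500/33115 = ((-12 - 6) - 5*8)² - 38500/33115 = (-18 - 40)² - 1*7700/6623 = (-58)² - 7700/6623 = 3364 - 7700/6623 = 22272072/6623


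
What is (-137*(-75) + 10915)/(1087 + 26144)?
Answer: 21190/27231 ≈ 0.77816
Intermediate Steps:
(-137*(-75) + 10915)/(1087 + 26144) = (10275 + 10915)/27231 = 21190*(1/27231) = 21190/27231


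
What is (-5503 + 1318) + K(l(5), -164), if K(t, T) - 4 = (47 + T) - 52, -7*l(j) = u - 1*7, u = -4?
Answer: -4350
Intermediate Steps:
l(j) = 11/7 (l(j) = -(-4 - 1*7)/7 = -(-4 - 7)/7 = -⅐*(-11) = 11/7)
K(t, T) = -1 + T (K(t, T) = 4 + ((47 + T) - 52) = 4 + (-5 + T) = -1 + T)
(-5503 + 1318) + K(l(5), -164) = (-5503 + 1318) + (-1 - 164) = -4185 - 165 = -4350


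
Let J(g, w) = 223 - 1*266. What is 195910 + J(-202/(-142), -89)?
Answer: 195867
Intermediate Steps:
J(g, w) = -43 (J(g, w) = 223 - 266 = -43)
195910 + J(-202/(-142), -89) = 195910 - 43 = 195867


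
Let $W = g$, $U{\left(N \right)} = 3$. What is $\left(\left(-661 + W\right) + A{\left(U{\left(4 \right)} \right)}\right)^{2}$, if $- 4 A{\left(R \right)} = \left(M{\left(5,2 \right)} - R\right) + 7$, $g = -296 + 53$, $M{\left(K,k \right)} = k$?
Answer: $\frac{3279721}{4} \approx 8.1993 \cdot 10^{5}$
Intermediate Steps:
$g = -243$
$W = -243$
$A{\left(R \right)} = - \frac{9}{4} + \frac{R}{4}$ ($A{\left(R \right)} = - \frac{\left(2 - R\right) + 7}{4} = - \frac{9 - R}{4} = - \frac{9}{4} + \frac{R}{4}$)
$\left(\left(-661 + W\right) + A{\left(U{\left(4 \right)} \right)}\right)^{2} = \left(\left(-661 - 243\right) + \left(- \frac{9}{4} + \frac{1}{4} \cdot 3\right)\right)^{2} = \left(-904 + \left(- \frac{9}{4} + \frac{3}{4}\right)\right)^{2} = \left(-904 - \frac{3}{2}\right)^{2} = \left(- \frac{1811}{2}\right)^{2} = \frac{3279721}{4}$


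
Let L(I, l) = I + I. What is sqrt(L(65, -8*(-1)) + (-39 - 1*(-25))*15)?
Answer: 4*I*sqrt(5) ≈ 8.9443*I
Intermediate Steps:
L(I, l) = 2*I
sqrt(L(65, -8*(-1)) + (-39 - 1*(-25))*15) = sqrt(2*65 + (-39 - 1*(-25))*15) = sqrt(130 + (-39 + 25)*15) = sqrt(130 - 14*15) = sqrt(130 - 210) = sqrt(-80) = 4*I*sqrt(5)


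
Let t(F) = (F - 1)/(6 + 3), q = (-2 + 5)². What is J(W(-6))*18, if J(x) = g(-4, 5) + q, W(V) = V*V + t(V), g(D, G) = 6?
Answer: 270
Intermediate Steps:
q = 9 (q = 3² = 9)
t(F) = -⅑ + F/9 (t(F) = (-1 + F)/9 = (-1 + F)*(⅑) = -⅑ + F/9)
W(V) = -⅑ + V² + V/9 (W(V) = V*V + (-⅑ + V/9) = V² + (-⅑ + V/9) = -⅑ + V² + V/9)
J(x) = 15 (J(x) = 6 + 9 = 15)
J(W(-6))*18 = 15*18 = 270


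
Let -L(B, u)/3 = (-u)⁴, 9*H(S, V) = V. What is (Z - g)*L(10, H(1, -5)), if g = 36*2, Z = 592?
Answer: -325000/2187 ≈ -148.61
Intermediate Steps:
H(S, V) = V/9
L(B, u) = -3*u⁴
g = 72
(Z - g)*L(10, H(1, -5)) = (592 - 1*72)*(-3*((⅑)*(-5))⁴) = (592 - 72)*(-3*(-5/9)⁴) = 520*(-3*625/6561) = 520*(-625/2187) = -325000/2187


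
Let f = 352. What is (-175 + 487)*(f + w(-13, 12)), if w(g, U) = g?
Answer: 105768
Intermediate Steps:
(-175 + 487)*(f + w(-13, 12)) = (-175 + 487)*(352 - 13) = 312*339 = 105768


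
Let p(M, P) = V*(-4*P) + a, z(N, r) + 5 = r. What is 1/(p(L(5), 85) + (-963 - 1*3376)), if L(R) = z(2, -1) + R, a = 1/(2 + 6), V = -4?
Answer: -8/23831 ≈ -0.00033570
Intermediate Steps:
z(N, r) = -5 + r
a = 1/8 ≈ 0.12500
L(R) = -6 + R (L(R) = (-5 - 1) + R = -6 + R)
p(M, P) = 1/8 + 16*P (p(M, P) = -(-16)*P + 1/8 = 16*P + 1/8 = 1/8 + 16*P)
1/(p(L(5), 85) + (-963 - 1*3376)) = 1/((1/8 + 16*85) + (-963 - 1*3376)) = 1/((1/8 + 1360) + (-963 - 3376)) = 1/(10881/8 - 4339) = 1/(-23831/8) = -8/23831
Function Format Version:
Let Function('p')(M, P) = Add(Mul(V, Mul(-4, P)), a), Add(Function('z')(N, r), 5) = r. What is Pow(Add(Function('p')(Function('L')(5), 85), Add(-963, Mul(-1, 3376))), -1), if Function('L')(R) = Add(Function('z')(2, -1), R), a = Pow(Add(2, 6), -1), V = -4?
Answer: Rational(-8, 23831) ≈ -0.00033570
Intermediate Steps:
Function('z')(N, r) = Add(-5, r)
a = Rational(1, 8) (a = Pow(8, -1) = Rational(1, 8) ≈ 0.12500)
Function('L')(R) = Add(-6, R) (Function('L')(R) = Add(Add(-5, -1), R) = Add(-6, R))
Function('p')(M, P) = Add(Rational(1, 8), Mul(16, P)) (Function('p')(M, P) = Add(Mul(-4, Mul(-4, P)), Rational(1, 8)) = Add(Mul(16, P), Rational(1, 8)) = Add(Rational(1, 8), Mul(16, P)))
Pow(Add(Function('p')(Function('L')(5), 85), Add(-963, Mul(-1, 3376))), -1) = Pow(Add(Add(Rational(1, 8), Mul(16, 85)), Add(-963, Mul(-1, 3376))), -1) = Pow(Add(Add(Rational(1, 8), 1360), Add(-963, -3376)), -1) = Pow(Add(Rational(10881, 8), -4339), -1) = Pow(Rational(-23831, 8), -1) = Rational(-8, 23831)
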